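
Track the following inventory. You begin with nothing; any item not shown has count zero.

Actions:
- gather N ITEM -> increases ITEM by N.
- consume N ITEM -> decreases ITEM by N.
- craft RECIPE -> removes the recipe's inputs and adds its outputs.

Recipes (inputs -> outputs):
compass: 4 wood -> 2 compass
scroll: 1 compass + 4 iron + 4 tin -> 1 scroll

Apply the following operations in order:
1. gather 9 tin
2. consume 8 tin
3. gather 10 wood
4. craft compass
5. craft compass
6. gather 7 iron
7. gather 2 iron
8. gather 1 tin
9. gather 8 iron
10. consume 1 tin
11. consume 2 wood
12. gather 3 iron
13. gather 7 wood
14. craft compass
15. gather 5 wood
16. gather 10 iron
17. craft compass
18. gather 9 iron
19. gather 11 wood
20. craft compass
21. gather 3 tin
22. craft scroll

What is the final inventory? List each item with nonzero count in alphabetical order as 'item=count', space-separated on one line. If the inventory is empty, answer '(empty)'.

After 1 (gather 9 tin): tin=9
After 2 (consume 8 tin): tin=1
After 3 (gather 10 wood): tin=1 wood=10
After 4 (craft compass): compass=2 tin=1 wood=6
After 5 (craft compass): compass=4 tin=1 wood=2
After 6 (gather 7 iron): compass=4 iron=7 tin=1 wood=2
After 7 (gather 2 iron): compass=4 iron=9 tin=1 wood=2
After 8 (gather 1 tin): compass=4 iron=9 tin=2 wood=2
After 9 (gather 8 iron): compass=4 iron=17 tin=2 wood=2
After 10 (consume 1 tin): compass=4 iron=17 tin=1 wood=2
After 11 (consume 2 wood): compass=4 iron=17 tin=1
After 12 (gather 3 iron): compass=4 iron=20 tin=1
After 13 (gather 7 wood): compass=4 iron=20 tin=1 wood=7
After 14 (craft compass): compass=6 iron=20 tin=1 wood=3
After 15 (gather 5 wood): compass=6 iron=20 tin=1 wood=8
After 16 (gather 10 iron): compass=6 iron=30 tin=1 wood=8
After 17 (craft compass): compass=8 iron=30 tin=1 wood=4
After 18 (gather 9 iron): compass=8 iron=39 tin=1 wood=4
After 19 (gather 11 wood): compass=8 iron=39 tin=1 wood=15
After 20 (craft compass): compass=10 iron=39 tin=1 wood=11
After 21 (gather 3 tin): compass=10 iron=39 tin=4 wood=11
After 22 (craft scroll): compass=9 iron=35 scroll=1 wood=11

Answer: compass=9 iron=35 scroll=1 wood=11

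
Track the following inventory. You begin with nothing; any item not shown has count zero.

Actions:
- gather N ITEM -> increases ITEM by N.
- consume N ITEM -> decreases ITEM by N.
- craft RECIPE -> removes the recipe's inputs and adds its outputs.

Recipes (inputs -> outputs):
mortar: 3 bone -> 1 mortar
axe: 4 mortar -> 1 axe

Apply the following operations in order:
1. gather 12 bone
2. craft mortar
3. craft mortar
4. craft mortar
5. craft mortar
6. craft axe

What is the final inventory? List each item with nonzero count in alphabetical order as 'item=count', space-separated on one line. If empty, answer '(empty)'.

After 1 (gather 12 bone): bone=12
After 2 (craft mortar): bone=9 mortar=1
After 3 (craft mortar): bone=6 mortar=2
After 4 (craft mortar): bone=3 mortar=3
After 5 (craft mortar): mortar=4
After 6 (craft axe): axe=1

Answer: axe=1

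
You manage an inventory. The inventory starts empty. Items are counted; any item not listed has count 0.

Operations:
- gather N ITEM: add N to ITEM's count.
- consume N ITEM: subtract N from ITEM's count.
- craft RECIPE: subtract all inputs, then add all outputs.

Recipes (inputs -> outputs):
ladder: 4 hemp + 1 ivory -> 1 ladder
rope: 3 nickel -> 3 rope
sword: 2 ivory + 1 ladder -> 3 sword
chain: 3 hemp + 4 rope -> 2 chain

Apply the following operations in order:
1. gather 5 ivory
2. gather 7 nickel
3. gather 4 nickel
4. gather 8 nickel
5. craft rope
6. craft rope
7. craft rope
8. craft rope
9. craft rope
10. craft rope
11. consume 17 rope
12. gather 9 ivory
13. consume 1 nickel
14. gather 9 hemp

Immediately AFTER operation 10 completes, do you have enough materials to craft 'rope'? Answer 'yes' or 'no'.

Answer: no

Derivation:
After 1 (gather 5 ivory): ivory=5
After 2 (gather 7 nickel): ivory=5 nickel=7
After 3 (gather 4 nickel): ivory=5 nickel=11
After 4 (gather 8 nickel): ivory=5 nickel=19
After 5 (craft rope): ivory=5 nickel=16 rope=3
After 6 (craft rope): ivory=5 nickel=13 rope=6
After 7 (craft rope): ivory=5 nickel=10 rope=9
After 8 (craft rope): ivory=5 nickel=7 rope=12
After 9 (craft rope): ivory=5 nickel=4 rope=15
After 10 (craft rope): ivory=5 nickel=1 rope=18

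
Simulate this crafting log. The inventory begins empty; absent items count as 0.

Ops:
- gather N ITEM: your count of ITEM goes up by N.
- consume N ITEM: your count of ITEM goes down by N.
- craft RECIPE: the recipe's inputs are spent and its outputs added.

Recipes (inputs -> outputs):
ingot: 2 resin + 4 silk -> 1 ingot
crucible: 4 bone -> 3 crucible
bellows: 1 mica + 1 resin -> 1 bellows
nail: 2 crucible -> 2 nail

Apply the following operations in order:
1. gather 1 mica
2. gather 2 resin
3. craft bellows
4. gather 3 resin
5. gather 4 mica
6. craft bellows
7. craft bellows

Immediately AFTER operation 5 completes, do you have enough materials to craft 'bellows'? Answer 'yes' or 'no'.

Answer: yes

Derivation:
After 1 (gather 1 mica): mica=1
After 2 (gather 2 resin): mica=1 resin=2
After 3 (craft bellows): bellows=1 resin=1
After 4 (gather 3 resin): bellows=1 resin=4
After 5 (gather 4 mica): bellows=1 mica=4 resin=4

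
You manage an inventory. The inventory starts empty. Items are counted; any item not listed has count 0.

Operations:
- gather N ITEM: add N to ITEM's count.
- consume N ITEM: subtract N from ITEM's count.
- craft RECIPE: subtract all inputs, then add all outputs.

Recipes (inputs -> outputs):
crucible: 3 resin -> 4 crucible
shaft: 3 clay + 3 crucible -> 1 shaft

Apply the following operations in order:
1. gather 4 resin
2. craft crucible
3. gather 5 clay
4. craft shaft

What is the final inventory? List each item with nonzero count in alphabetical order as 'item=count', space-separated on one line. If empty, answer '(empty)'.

After 1 (gather 4 resin): resin=4
After 2 (craft crucible): crucible=4 resin=1
After 3 (gather 5 clay): clay=5 crucible=4 resin=1
After 4 (craft shaft): clay=2 crucible=1 resin=1 shaft=1

Answer: clay=2 crucible=1 resin=1 shaft=1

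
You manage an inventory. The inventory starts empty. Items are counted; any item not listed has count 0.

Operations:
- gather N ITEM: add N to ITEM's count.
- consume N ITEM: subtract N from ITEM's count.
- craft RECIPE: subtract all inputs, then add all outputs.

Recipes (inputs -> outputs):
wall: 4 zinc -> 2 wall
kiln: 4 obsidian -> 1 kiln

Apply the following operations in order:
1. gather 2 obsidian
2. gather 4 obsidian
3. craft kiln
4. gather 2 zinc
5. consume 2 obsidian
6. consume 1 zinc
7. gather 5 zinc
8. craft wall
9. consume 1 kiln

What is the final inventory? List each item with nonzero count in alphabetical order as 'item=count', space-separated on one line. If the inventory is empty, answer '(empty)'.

Answer: wall=2 zinc=2

Derivation:
After 1 (gather 2 obsidian): obsidian=2
After 2 (gather 4 obsidian): obsidian=6
After 3 (craft kiln): kiln=1 obsidian=2
After 4 (gather 2 zinc): kiln=1 obsidian=2 zinc=2
After 5 (consume 2 obsidian): kiln=1 zinc=2
After 6 (consume 1 zinc): kiln=1 zinc=1
After 7 (gather 5 zinc): kiln=1 zinc=6
After 8 (craft wall): kiln=1 wall=2 zinc=2
After 9 (consume 1 kiln): wall=2 zinc=2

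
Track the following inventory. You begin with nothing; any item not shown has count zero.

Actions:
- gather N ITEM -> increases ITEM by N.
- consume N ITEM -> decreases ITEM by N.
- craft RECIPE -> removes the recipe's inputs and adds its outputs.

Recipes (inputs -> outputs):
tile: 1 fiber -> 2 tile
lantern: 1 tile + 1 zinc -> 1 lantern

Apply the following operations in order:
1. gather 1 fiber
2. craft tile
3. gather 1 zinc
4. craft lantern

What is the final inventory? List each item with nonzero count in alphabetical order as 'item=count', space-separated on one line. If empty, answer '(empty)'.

Answer: lantern=1 tile=1

Derivation:
After 1 (gather 1 fiber): fiber=1
After 2 (craft tile): tile=2
After 3 (gather 1 zinc): tile=2 zinc=1
After 4 (craft lantern): lantern=1 tile=1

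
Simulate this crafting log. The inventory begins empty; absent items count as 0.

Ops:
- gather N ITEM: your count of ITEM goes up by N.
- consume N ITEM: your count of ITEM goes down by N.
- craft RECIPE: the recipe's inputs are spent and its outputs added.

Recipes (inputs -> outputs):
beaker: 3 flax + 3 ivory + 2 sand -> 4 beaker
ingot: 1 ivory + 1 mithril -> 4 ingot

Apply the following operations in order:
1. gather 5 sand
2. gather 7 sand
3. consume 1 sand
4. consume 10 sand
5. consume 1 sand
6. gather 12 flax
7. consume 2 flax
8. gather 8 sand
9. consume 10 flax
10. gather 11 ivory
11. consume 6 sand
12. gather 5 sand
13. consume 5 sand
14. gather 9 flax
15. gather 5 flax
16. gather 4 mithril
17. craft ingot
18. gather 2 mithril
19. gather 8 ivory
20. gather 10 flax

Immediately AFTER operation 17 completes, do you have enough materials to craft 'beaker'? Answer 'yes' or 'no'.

Answer: yes

Derivation:
After 1 (gather 5 sand): sand=5
After 2 (gather 7 sand): sand=12
After 3 (consume 1 sand): sand=11
After 4 (consume 10 sand): sand=1
After 5 (consume 1 sand): (empty)
After 6 (gather 12 flax): flax=12
After 7 (consume 2 flax): flax=10
After 8 (gather 8 sand): flax=10 sand=8
After 9 (consume 10 flax): sand=8
After 10 (gather 11 ivory): ivory=11 sand=8
After 11 (consume 6 sand): ivory=11 sand=2
After 12 (gather 5 sand): ivory=11 sand=7
After 13 (consume 5 sand): ivory=11 sand=2
After 14 (gather 9 flax): flax=9 ivory=11 sand=2
After 15 (gather 5 flax): flax=14 ivory=11 sand=2
After 16 (gather 4 mithril): flax=14 ivory=11 mithril=4 sand=2
After 17 (craft ingot): flax=14 ingot=4 ivory=10 mithril=3 sand=2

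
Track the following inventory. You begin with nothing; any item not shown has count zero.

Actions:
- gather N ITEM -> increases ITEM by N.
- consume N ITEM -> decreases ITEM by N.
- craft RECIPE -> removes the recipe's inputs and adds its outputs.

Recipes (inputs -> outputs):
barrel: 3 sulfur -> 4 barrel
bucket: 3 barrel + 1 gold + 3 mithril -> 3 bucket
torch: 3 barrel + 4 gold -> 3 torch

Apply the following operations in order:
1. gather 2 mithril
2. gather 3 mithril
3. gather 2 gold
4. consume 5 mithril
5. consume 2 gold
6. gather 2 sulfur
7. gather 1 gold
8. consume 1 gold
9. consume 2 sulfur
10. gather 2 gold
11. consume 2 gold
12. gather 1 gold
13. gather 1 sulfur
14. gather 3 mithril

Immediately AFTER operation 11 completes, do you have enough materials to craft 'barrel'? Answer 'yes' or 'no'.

After 1 (gather 2 mithril): mithril=2
After 2 (gather 3 mithril): mithril=5
After 3 (gather 2 gold): gold=2 mithril=5
After 4 (consume 5 mithril): gold=2
After 5 (consume 2 gold): (empty)
After 6 (gather 2 sulfur): sulfur=2
After 7 (gather 1 gold): gold=1 sulfur=2
After 8 (consume 1 gold): sulfur=2
After 9 (consume 2 sulfur): (empty)
After 10 (gather 2 gold): gold=2
After 11 (consume 2 gold): (empty)

Answer: no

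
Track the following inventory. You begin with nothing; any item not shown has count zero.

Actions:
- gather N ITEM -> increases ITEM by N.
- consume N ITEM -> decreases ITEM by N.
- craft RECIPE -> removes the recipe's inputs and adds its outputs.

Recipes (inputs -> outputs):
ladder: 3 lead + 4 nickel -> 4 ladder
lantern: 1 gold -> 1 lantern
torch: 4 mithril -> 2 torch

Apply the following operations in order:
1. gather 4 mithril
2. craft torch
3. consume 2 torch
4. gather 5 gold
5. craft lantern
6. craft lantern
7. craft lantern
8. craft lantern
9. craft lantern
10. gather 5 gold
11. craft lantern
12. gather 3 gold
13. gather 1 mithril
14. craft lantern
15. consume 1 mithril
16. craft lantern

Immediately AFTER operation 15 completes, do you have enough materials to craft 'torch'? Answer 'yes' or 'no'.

Answer: no

Derivation:
After 1 (gather 4 mithril): mithril=4
After 2 (craft torch): torch=2
After 3 (consume 2 torch): (empty)
After 4 (gather 5 gold): gold=5
After 5 (craft lantern): gold=4 lantern=1
After 6 (craft lantern): gold=3 lantern=2
After 7 (craft lantern): gold=2 lantern=3
After 8 (craft lantern): gold=1 lantern=4
After 9 (craft lantern): lantern=5
After 10 (gather 5 gold): gold=5 lantern=5
After 11 (craft lantern): gold=4 lantern=6
After 12 (gather 3 gold): gold=7 lantern=6
After 13 (gather 1 mithril): gold=7 lantern=6 mithril=1
After 14 (craft lantern): gold=6 lantern=7 mithril=1
After 15 (consume 1 mithril): gold=6 lantern=7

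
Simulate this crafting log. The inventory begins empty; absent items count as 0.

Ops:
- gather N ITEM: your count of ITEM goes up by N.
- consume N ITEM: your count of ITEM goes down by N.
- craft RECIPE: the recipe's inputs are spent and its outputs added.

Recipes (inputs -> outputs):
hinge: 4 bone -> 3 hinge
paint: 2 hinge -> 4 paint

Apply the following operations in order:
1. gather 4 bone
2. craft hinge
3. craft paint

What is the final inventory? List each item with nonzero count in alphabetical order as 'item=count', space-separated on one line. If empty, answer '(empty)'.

Answer: hinge=1 paint=4

Derivation:
After 1 (gather 4 bone): bone=4
After 2 (craft hinge): hinge=3
After 3 (craft paint): hinge=1 paint=4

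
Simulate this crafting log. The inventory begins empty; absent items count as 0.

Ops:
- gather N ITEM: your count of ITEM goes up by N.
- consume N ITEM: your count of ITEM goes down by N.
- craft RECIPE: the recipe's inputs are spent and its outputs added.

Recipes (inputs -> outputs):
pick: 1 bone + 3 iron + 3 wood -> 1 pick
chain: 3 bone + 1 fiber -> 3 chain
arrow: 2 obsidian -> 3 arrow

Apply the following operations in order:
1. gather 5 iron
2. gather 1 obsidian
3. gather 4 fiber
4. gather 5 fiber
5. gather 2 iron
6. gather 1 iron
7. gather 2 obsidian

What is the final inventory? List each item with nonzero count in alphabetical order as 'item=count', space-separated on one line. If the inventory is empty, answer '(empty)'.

After 1 (gather 5 iron): iron=5
After 2 (gather 1 obsidian): iron=5 obsidian=1
After 3 (gather 4 fiber): fiber=4 iron=5 obsidian=1
After 4 (gather 5 fiber): fiber=9 iron=5 obsidian=1
After 5 (gather 2 iron): fiber=9 iron=7 obsidian=1
After 6 (gather 1 iron): fiber=9 iron=8 obsidian=1
After 7 (gather 2 obsidian): fiber=9 iron=8 obsidian=3

Answer: fiber=9 iron=8 obsidian=3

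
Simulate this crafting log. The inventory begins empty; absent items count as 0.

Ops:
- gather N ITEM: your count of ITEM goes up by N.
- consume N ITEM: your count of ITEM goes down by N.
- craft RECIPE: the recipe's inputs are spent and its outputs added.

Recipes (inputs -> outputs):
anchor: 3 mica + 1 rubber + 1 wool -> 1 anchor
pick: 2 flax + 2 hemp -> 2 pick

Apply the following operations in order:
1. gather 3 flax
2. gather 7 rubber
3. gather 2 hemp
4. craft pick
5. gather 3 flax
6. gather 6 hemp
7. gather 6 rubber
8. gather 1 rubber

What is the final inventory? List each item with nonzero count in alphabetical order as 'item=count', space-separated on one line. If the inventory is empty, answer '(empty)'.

After 1 (gather 3 flax): flax=3
After 2 (gather 7 rubber): flax=3 rubber=7
After 3 (gather 2 hemp): flax=3 hemp=2 rubber=7
After 4 (craft pick): flax=1 pick=2 rubber=7
After 5 (gather 3 flax): flax=4 pick=2 rubber=7
After 6 (gather 6 hemp): flax=4 hemp=6 pick=2 rubber=7
After 7 (gather 6 rubber): flax=4 hemp=6 pick=2 rubber=13
After 8 (gather 1 rubber): flax=4 hemp=6 pick=2 rubber=14

Answer: flax=4 hemp=6 pick=2 rubber=14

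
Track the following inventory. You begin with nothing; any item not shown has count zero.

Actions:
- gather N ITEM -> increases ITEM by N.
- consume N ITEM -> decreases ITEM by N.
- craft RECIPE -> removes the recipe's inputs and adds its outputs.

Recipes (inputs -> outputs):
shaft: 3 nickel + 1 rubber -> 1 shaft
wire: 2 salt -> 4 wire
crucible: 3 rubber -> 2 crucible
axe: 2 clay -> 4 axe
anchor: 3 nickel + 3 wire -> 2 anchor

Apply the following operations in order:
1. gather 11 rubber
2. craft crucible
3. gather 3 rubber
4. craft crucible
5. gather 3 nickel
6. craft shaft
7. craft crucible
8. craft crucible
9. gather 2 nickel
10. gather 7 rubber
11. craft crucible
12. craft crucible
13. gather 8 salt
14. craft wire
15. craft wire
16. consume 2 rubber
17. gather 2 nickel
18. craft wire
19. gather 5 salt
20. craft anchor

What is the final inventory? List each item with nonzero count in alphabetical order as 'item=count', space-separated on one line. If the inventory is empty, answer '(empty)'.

Answer: anchor=2 crucible=12 nickel=1 salt=7 shaft=1 wire=9

Derivation:
After 1 (gather 11 rubber): rubber=11
After 2 (craft crucible): crucible=2 rubber=8
After 3 (gather 3 rubber): crucible=2 rubber=11
After 4 (craft crucible): crucible=4 rubber=8
After 5 (gather 3 nickel): crucible=4 nickel=3 rubber=8
After 6 (craft shaft): crucible=4 rubber=7 shaft=1
After 7 (craft crucible): crucible=6 rubber=4 shaft=1
After 8 (craft crucible): crucible=8 rubber=1 shaft=1
After 9 (gather 2 nickel): crucible=8 nickel=2 rubber=1 shaft=1
After 10 (gather 7 rubber): crucible=8 nickel=2 rubber=8 shaft=1
After 11 (craft crucible): crucible=10 nickel=2 rubber=5 shaft=1
After 12 (craft crucible): crucible=12 nickel=2 rubber=2 shaft=1
After 13 (gather 8 salt): crucible=12 nickel=2 rubber=2 salt=8 shaft=1
After 14 (craft wire): crucible=12 nickel=2 rubber=2 salt=6 shaft=1 wire=4
After 15 (craft wire): crucible=12 nickel=2 rubber=2 salt=4 shaft=1 wire=8
After 16 (consume 2 rubber): crucible=12 nickel=2 salt=4 shaft=1 wire=8
After 17 (gather 2 nickel): crucible=12 nickel=4 salt=4 shaft=1 wire=8
After 18 (craft wire): crucible=12 nickel=4 salt=2 shaft=1 wire=12
After 19 (gather 5 salt): crucible=12 nickel=4 salt=7 shaft=1 wire=12
After 20 (craft anchor): anchor=2 crucible=12 nickel=1 salt=7 shaft=1 wire=9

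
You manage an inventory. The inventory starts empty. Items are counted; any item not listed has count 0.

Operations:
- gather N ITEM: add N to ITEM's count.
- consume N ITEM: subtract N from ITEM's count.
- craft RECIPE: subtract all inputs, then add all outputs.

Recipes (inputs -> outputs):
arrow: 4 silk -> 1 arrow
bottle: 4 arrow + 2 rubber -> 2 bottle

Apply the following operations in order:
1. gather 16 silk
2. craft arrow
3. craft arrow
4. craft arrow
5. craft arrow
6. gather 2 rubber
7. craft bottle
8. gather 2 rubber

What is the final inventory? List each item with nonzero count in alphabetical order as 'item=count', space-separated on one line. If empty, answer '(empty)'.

Answer: bottle=2 rubber=2

Derivation:
After 1 (gather 16 silk): silk=16
After 2 (craft arrow): arrow=1 silk=12
After 3 (craft arrow): arrow=2 silk=8
After 4 (craft arrow): arrow=3 silk=4
After 5 (craft arrow): arrow=4
After 6 (gather 2 rubber): arrow=4 rubber=2
After 7 (craft bottle): bottle=2
After 8 (gather 2 rubber): bottle=2 rubber=2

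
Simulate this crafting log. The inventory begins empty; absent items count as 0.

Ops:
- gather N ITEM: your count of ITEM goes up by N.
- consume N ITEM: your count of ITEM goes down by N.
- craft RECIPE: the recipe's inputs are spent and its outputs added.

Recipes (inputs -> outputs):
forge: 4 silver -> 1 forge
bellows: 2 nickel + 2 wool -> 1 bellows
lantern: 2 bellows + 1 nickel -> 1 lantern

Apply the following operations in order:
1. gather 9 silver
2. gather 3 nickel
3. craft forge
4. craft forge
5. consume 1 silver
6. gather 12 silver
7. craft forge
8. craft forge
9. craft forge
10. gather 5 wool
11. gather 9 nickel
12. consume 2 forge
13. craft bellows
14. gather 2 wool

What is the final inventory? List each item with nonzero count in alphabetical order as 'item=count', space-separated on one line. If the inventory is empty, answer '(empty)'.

After 1 (gather 9 silver): silver=9
After 2 (gather 3 nickel): nickel=3 silver=9
After 3 (craft forge): forge=1 nickel=3 silver=5
After 4 (craft forge): forge=2 nickel=3 silver=1
After 5 (consume 1 silver): forge=2 nickel=3
After 6 (gather 12 silver): forge=2 nickel=3 silver=12
After 7 (craft forge): forge=3 nickel=3 silver=8
After 8 (craft forge): forge=4 nickel=3 silver=4
After 9 (craft forge): forge=5 nickel=3
After 10 (gather 5 wool): forge=5 nickel=3 wool=5
After 11 (gather 9 nickel): forge=5 nickel=12 wool=5
After 12 (consume 2 forge): forge=3 nickel=12 wool=5
After 13 (craft bellows): bellows=1 forge=3 nickel=10 wool=3
After 14 (gather 2 wool): bellows=1 forge=3 nickel=10 wool=5

Answer: bellows=1 forge=3 nickel=10 wool=5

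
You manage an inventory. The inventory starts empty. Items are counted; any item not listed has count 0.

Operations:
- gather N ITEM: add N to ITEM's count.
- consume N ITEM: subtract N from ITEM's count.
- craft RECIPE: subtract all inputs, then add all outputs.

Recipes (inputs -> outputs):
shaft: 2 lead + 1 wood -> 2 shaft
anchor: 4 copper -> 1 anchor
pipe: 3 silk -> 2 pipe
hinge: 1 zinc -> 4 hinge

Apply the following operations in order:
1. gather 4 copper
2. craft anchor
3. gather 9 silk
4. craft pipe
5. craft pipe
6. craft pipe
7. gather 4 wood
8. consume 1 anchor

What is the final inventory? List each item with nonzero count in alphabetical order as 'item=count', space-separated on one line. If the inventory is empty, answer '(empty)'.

Answer: pipe=6 wood=4

Derivation:
After 1 (gather 4 copper): copper=4
After 2 (craft anchor): anchor=1
After 3 (gather 9 silk): anchor=1 silk=9
After 4 (craft pipe): anchor=1 pipe=2 silk=6
After 5 (craft pipe): anchor=1 pipe=4 silk=3
After 6 (craft pipe): anchor=1 pipe=6
After 7 (gather 4 wood): anchor=1 pipe=6 wood=4
After 8 (consume 1 anchor): pipe=6 wood=4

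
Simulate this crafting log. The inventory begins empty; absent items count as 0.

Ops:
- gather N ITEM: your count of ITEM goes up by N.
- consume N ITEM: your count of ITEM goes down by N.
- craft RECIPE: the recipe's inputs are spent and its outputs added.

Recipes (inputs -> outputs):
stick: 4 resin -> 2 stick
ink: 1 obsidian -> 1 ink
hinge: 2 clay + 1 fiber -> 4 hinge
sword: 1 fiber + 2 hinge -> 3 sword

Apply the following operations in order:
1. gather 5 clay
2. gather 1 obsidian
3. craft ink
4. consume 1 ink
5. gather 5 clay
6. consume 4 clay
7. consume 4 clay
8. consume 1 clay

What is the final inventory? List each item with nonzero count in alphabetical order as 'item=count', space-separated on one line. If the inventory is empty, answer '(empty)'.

Answer: clay=1

Derivation:
After 1 (gather 5 clay): clay=5
After 2 (gather 1 obsidian): clay=5 obsidian=1
After 3 (craft ink): clay=5 ink=1
After 4 (consume 1 ink): clay=5
After 5 (gather 5 clay): clay=10
After 6 (consume 4 clay): clay=6
After 7 (consume 4 clay): clay=2
After 8 (consume 1 clay): clay=1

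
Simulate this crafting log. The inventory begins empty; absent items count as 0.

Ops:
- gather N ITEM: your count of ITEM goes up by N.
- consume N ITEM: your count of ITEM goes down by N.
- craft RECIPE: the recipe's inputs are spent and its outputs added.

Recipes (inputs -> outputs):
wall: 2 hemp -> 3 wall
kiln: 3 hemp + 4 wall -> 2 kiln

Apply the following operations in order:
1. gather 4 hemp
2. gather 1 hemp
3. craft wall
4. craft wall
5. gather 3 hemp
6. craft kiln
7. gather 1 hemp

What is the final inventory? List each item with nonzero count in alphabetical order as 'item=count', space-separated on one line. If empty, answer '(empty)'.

After 1 (gather 4 hemp): hemp=4
After 2 (gather 1 hemp): hemp=5
After 3 (craft wall): hemp=3 wall=3
After 4 (craft wall): hemp=1 wall=6
After 5 (gather 3 hemp): hemp=4 wall=6
After 6 (craft kiln): hemp=1 kiln=2 wall=2
After 7 (gather 1 hemp): hemp=2 kiln=2 wall=2

Answer: hemp=2 kiln=2 wall=2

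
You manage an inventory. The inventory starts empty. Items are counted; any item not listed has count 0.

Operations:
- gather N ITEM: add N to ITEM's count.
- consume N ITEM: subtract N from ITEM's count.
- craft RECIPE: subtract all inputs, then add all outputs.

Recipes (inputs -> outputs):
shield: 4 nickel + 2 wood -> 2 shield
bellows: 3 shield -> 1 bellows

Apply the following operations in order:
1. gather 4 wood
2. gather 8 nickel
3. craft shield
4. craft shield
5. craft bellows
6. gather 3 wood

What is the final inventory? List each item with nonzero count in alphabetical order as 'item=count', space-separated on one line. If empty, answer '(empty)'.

Answer: bellows=1 shield=1 wood=3

Derivation:
After 1 (gather 4 wood): wood=4
After 2 (gather 8 nickel): nickel=8 wood=4
After 3 (craft shield): nickel=4 shield=2 wood=2
After 4 (craft shield): shield=4
After 5 (craft bellows): bellows=1 shield=1
After 6 (gather 3 wood): bellows=1 shield=1 wood=3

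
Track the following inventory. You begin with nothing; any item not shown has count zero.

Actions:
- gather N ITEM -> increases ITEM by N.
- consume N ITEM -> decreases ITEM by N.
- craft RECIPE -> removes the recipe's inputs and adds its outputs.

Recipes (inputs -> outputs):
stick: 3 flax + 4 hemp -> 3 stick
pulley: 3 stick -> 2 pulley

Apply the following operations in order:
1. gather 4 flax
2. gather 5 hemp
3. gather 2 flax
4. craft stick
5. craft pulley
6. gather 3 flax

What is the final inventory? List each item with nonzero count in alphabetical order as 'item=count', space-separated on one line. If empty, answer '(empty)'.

Answer: flax=6 hemp=1 pulley=2

Derivation:
After 1 (gather 4 flax): flax=4
After 2 (gather 5 hemp): flax=4 hemp=5
After 3 (gather 2 flax): flax=6 hemp=5
After 4 (craft stick): flax=3 hemp=1 stick=3
After 5 (craft pulley): flax=3 hemp=1 pulley=2
After 6 (gather 3 flax): flax=6 hemp=1 pulley=2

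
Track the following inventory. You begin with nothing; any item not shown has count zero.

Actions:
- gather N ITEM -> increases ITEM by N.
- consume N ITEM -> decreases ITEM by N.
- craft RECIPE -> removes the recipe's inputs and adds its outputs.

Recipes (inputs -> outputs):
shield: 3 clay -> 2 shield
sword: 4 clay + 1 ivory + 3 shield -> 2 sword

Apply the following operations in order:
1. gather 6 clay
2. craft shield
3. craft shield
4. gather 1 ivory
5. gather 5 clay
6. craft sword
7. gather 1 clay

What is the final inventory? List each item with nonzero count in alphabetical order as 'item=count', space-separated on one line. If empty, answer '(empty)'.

After 1 (gather 6 clay): clay=6
After 2 (craft shield): clay=3 shield=2
After 3 (craft shield): shield=4
After 4 (gather 1 ivory): ivory=1 shield=4
After 5 (gather 5 clay): clay=5 ivory=1 shield=4
After 6 (craft sword): clay=1 shield=1 sword=2
After 7 (gather 1 clay): clay=2 shield=1 sword=2

Answer: clay=2 shield=1 sword=2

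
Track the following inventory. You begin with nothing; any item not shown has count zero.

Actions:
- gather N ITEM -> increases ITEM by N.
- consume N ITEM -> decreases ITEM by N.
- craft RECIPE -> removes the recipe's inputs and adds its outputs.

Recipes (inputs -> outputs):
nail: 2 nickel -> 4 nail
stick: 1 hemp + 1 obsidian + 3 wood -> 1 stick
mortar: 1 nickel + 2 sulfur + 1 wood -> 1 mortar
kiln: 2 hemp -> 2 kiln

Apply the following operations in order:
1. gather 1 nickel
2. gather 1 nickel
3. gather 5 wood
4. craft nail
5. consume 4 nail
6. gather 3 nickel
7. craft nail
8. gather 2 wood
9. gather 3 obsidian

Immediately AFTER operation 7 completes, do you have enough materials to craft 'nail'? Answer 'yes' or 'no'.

Answer: no

Derivation:
After 1 (gather 1 nickel): nickel=1
After 2 (gather 1 nickel): nickel=2
After 3 (gather 5 wood): nickel=2 wood=5
After 4 (craft nail): nail=4 wood=5
After 5 (consume 4 nail): wood=5
After 6 (gather 3 nickel): nickel=3 wood=5
After 7 (craft nail): nail=4 nickel=1 wood=5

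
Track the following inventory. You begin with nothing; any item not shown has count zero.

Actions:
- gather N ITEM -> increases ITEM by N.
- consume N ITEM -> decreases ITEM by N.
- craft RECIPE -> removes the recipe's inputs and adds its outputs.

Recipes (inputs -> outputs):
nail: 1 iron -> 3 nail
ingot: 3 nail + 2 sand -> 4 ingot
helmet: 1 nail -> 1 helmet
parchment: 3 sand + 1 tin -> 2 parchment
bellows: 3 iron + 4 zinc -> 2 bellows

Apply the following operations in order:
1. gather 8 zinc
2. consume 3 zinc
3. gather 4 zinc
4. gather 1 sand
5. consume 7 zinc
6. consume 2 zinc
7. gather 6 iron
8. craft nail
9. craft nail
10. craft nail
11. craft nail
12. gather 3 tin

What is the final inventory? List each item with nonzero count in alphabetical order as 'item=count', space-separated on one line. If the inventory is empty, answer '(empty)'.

Answer: iron=2 nail=12 sand=1 tin=3

Derivation:
After 1 (gather 8 zinc): zinc=8
After 2 (consume 3 zinc): zinc=5
After 3 (gather 4 zinc): zinc=9
After 4 (gather 1 sand): sand=1 zinc=9
After 5 (consume 7 zinc): sand=1 zinc=2
After 6 (consume 2 zinc): sand=1
After 7 (gather 6 iron): iron=6 sand=1
After 8 (craft nail): iron=5 nail=3 sand=1
After 9 (craft nail): iron=4 nail=6 sand=1
After 10 (craft nail): iron=3 nail=9 sand=1
After 11 (craft nail): iron=2 nail=12 sand=1
After 12 (gather 3 tin): iron=2 nail=12 sand=1 tin=3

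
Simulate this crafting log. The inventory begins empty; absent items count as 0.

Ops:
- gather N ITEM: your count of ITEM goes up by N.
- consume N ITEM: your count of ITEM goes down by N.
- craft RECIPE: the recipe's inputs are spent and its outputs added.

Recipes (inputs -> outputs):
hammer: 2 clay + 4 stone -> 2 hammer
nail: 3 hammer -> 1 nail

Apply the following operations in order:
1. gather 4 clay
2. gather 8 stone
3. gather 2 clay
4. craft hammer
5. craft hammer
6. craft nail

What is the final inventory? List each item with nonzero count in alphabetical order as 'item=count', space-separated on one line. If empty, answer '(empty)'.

Answer: clay=2 hammer=1 nail=1

Derivation:
After 1 (gather 4 clay): clay=4
After 2 (gather 8 stone): clay=4 stone=8
After 3 (gather 2 clay): clay=6 stone=8
After 4 (craft hammer): clay=4 hammer=2 stone=4
After 5 (craft hammer): clay=2 hammer=4
After 6 (craft nail): clay=2 hammer=1 nail=1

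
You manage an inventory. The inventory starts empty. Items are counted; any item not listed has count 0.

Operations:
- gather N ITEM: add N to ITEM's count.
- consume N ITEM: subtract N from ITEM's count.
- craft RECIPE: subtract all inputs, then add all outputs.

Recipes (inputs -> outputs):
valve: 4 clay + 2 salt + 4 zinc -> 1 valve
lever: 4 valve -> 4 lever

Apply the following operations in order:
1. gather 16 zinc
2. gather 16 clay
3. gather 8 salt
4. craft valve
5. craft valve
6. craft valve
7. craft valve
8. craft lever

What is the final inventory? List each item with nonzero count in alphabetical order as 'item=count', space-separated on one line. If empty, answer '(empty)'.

Answer: lever=4

Derivation:
After 1 (gather 16 zinc): zinc=16
After 2 (gather 16 clay): clay=16 zinc=16
After 3 (gather 8 salt): clay=16 salt=8 zinc=16
After 4 (craft valve): clay=12 salt=6 valve=1 zinc=12
After 5 (craft valve): clay=8 salt=4 valve=2 zinc=8
After 6 (craft valve): clay=4 salt=2 valve=3 zinc=4
After 7 (craft valve): valve=4
After 8 (craft lever): lever=4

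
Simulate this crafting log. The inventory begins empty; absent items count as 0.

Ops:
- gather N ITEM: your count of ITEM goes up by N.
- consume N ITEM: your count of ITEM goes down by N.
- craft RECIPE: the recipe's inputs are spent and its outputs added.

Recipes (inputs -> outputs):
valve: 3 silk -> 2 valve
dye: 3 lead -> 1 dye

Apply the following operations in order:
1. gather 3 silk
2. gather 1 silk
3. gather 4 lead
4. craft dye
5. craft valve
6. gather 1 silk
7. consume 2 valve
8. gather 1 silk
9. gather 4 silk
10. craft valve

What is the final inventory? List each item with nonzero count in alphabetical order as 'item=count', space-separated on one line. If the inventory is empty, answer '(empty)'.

After 1 (gather 3 silk): silk=3
After 2 (gather 1 silk): silk=4
After 3 (gather 4 lead): lead=4 silk=4
After 4 (craft dye): dye=1 lead=1 silk=4
After 5 (craft valve): dye=1 lead=1 silk=1 valve=2
After 6 (gather 1 silk): dye=1 lead=1 silk=2 valve=2
After 7 (consume 2 valve): dye=1 lead=1 silk=2
After 8 (gather 1 silk): dye=1 lead=1 silk=3
After 9 (gather 4 silk): dye=1 lead=1 silk=7
After 10 (craft valve): dye=1 lead=1 silk=4 valve=2

Answer: dye=1 lead=1 silk=4 valve=2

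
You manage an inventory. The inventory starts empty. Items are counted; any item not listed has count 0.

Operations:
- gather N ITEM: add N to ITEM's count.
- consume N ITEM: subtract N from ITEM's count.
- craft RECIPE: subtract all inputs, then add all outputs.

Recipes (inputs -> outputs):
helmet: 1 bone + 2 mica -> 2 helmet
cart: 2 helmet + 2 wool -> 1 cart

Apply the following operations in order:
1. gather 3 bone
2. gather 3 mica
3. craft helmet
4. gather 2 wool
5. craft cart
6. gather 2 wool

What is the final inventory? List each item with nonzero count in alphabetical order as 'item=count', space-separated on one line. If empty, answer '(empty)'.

Answer: bone=2 cart=1 mica=1 wool=2

Derivation:
After 1 (gather 3 bone): bone=3
After 2 (gather 3 mica): bone=3 mica=3
After 3 (craft helmet): bone=2 helmet=2 mica=1
After 4 (gather 2 wool): bone=2 helmet=2 mica=1 wool=2
After 5 (craft cart): bone=2 cart=1 mica=1
After 6 (gather 2 wool): bone=2 cart=1 mica=1 wool=2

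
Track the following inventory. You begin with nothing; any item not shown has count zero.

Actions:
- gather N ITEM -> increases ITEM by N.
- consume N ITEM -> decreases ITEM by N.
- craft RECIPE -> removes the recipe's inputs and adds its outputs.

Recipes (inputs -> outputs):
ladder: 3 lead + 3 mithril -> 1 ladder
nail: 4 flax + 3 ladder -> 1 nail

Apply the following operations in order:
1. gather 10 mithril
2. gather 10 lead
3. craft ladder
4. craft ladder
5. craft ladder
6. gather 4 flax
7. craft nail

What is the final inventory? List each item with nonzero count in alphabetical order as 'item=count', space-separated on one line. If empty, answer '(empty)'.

After 1 (gather 10 mithril): mithril=10
After 2 (gather 10 lead): lead=10 mithril=10
After 3 (craft ladder): ladder=1 lead=7 mithril=7
After 4 (craft ladder): ladder=2 lead=4 mithril=4
After 5 (craft ladder): ladder=3 lead=1 mithril=1
After 6 (gather 4 flax): flax=4 ladder=3 lead=1 mithril=1
After 7 (craft nail): lead=1 mithril=1 nail=1

Answer: lead=1 mithril=1 nail=1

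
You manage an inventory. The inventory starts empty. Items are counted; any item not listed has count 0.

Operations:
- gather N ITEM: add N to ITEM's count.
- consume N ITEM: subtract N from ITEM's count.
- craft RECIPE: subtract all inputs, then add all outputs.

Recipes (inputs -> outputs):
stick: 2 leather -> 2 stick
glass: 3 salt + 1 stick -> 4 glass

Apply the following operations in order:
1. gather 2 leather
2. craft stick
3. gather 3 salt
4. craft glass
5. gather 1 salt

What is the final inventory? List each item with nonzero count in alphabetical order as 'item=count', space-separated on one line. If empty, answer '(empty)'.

After 1 (gather 2 leather): leather=2
After 2 (craft stick): stick=2
After 3 (gather 3 salt): salt=3 stick=2
After 4 (craft glass): glass=4 stick=1
After 5 (gather 1 salt): glass=4 salt=1 stick=1

Answer: glass=4 salt=1 stick=1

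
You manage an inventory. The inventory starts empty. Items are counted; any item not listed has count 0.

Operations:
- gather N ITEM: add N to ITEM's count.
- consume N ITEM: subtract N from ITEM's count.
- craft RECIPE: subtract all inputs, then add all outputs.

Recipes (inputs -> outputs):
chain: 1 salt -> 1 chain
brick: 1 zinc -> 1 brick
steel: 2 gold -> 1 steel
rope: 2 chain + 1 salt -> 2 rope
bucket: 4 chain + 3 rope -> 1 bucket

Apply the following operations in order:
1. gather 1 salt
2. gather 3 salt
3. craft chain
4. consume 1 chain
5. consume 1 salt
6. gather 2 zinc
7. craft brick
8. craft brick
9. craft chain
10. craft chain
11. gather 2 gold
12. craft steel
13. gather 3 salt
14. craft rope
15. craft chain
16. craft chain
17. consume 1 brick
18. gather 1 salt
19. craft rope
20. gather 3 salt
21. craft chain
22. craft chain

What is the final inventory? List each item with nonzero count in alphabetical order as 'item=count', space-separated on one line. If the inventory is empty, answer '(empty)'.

After 1 (gather 1 salt): salt=1
After 2 (gather 3 salt): salt=4
After 3 (craft chain): chain=1 salt=3
After 4 (consume 1 chain): salt=3
After 5 (consume 1 salt): salt=2
After 6 (gather 2 zinc): salt=2 zinc=2
After 7 (craft brick): brick=1 salt=2 zinc=1
After 8 (craft brick): brick=2 salt=2
After 9 (craft chain): brick=2 chain=1 salt=1
After 10 (craft chain): brick=2 chain=2
After 11 (gather 2 gold): brick=2 chain=2 gold=2
After 12 (craft steel): brick=2 chain=2 steel=1
After 13 (gather 3 salt): brick=2 chain=2 salt=3 steel=1
After 14 (craft rope): brick=2 rope=2 salt=2 steel=1
After 15 (craft chain): brick=2 chain=1 rope=2 salt=1 steel=1
After 16 (craft chain): brick=2 chain=2 rope=2 steel=1
After 17 (consume 1 brick): brick=1 chain=2 rope=2 steel=1
After 18 (gather 1 salt): brick=1 chain=2 rope=2 salt=1 steel=1
After 19 (craft rope): brick=1 rope=4 steel=1
After 20 (gather 3 salt): brick=1 rope=4 salt=3 steel=1
After 21 (craft chain): brick=1 chain=1 rope=4 salt=2 steel=1
After 22 (craft chain): brick=1 chain=2 rope=4 salt=1 steel=1

Answer: brick=1 chain=2 rope=4 salt=1 steel=1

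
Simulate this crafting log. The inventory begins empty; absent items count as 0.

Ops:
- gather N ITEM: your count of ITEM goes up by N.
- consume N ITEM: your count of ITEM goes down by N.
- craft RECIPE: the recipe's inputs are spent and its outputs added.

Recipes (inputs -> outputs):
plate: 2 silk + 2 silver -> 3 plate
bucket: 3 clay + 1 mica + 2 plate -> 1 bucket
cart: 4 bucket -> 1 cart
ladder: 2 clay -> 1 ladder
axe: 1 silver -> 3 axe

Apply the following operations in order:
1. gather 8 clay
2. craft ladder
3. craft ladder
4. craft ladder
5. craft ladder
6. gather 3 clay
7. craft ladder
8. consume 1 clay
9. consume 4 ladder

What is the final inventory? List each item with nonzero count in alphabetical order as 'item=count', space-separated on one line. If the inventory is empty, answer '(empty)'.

After 1 (gather 8 clay): clay=8
After 2 (craft ladder): clay=6 ladder=1
After 3 (craft ladder): clay=4 ladder=2
After 4 (craft ladder): clay=2 ladder=3
After 5 (craft ladder): ladder=4
After 6 (gather 3 clay): clay=3 ladder=4
After 7 (craft ladder): clay=1 ladder=5
After 8 (consume 1 clay): ladder=5
After 9 (consume 4 ladder): ladder=1

Answer: ladder=1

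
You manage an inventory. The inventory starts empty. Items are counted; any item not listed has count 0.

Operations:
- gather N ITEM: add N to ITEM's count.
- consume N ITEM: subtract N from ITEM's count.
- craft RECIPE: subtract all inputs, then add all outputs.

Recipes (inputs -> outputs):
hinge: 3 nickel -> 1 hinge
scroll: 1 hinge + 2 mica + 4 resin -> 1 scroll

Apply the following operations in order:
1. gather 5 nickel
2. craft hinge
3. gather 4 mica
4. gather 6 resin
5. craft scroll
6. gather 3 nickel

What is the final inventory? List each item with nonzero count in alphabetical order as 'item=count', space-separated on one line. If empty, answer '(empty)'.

Answer: mica=2 nickel=5 resin=2 scroll=1

Derivation:
After 1 (gather 5 nickel): nickel=5
After 2 (craft hinge): hinge=1 nickel=2
After 3 (gather 4 mica): hinge=1 mica=4 nickel=2
After 4 (gather 6 resin): hinge=1 mica=4 nickel=2 resin=6
After 5 (craft scroll): mica=2 nickel=2 resin=2 scroll=1
After 6 (gather 3 nickel): mica=2 nickel=5 resin=2 scroll=1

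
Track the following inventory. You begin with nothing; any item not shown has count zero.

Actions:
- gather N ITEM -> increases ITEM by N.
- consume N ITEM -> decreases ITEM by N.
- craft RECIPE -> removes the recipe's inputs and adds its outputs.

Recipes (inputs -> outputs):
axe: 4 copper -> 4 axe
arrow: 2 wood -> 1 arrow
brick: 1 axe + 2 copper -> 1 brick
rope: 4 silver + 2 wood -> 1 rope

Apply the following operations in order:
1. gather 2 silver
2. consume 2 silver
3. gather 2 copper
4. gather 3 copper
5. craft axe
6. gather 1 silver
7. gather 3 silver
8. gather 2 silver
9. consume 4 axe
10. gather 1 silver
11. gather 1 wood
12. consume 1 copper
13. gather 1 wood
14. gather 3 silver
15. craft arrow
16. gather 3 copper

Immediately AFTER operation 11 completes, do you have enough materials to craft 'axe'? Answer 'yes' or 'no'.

Answer: no

Derivation:
After 1 (gather 2 silver): silver=2
After 2 (consume 2 silver): (empty)
After 3 (gather 2 copper): copper=2
After 4 (gather 3 copper): copper=5
After 5 (craft axe): axe=4 copper=1
After 6 (gather 1 silver): axe=4 copper=1 silver=1
After 7 (gather 3 silver): axe=4 copper=1 silver=4
After 8 (gather 2 silver): axe=4 copper=1 silver=6
After 9 (consume 4 axe): copper=1 silver=6
After 10 (gather 1 silver): copper=1 silver=7
After 11 (gather 1 wood): copper=1 silver=7 wood=1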